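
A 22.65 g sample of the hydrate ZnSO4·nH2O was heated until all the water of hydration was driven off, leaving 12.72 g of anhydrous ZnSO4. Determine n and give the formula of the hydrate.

Mass of water lost = 22.65 − 12.72 = 9.93 g → 9.93 / 18.02 = 0.5511 mol H2O
Molar mass of ZnSO4 = 161.45 g/mol → mol ZnSO4 = 12.72 / 161.45 = 0.07879
n = 0.5511 / 0.07879 = 6.99 ≈ 7 → ZnSO4·7H2O

ZnSO4·7H2O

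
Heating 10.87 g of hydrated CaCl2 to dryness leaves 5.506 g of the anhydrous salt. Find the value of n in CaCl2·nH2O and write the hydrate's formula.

CaCl2·6H2O

Mass of water lost = 10.87 − 5.506 = 5.364 g → 5.364 / 18.02 = 0.2977 mol H2O
Molar mass of CaCl2 = 110.98 g/mol → mol CaCl2 = 5.506 / 110.98 = 0.04961
n = 0.2977 / 0.04961 = 6.00 ≈ 6 → CaCl2·6H2O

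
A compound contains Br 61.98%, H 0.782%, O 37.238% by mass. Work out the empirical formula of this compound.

BrHO3

Assume 100 g: 61.98 g Br, 0.782 g H, 37.238 g O.
n(Br) = 61.98/79.90 = 0.7757, n(H) = 0.782/1.008 = 0.7758, n(O) = 37.238/16.00 = 2.327
Smallest is Br at 0.7757 mol; normalising gives Br 1.000, H 1.000, O 3.000
→ BrHO3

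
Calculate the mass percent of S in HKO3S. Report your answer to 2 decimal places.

26.69%

Molar mass = 1(1.008) + 1(39.10) + 3(16.00) + 1(32.07) = 120.178 g/mol
Mass of S per mole = 1 × 32.07 = 32.070 g
% S = 32.070 / 120.178 × 100 = 26.69%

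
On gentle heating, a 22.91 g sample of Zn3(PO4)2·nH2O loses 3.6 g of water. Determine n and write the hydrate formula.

Mass of anhydrous Zn3(PO4)2 = 22.91 − 3.6 = 19.31 g
mol H2O = 3.6 / 18.02 = 0.1998
Molar mass of Zn3(PO4)2 = 386.08 g/mol → mol Zn3(PO4)2 = 19.31 / 386.08 = 0.05002
n = 0.1998 / 0.05002 = 3.99 ≈ 4 → Zn3(PO4)2·4H2O

Zn3(PO4)2·4H2O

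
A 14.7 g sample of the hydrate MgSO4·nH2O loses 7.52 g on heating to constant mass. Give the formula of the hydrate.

Mass of anhydrous MgSO4 = 14.7 − 7.52 = 7.18 g
mol H2O = 7.52 / 18.02 = 0.4173
Molar mass of MgSO4 = 120.38 g/mol → mol MgSO4 = 7.18 / 120.38 = 0.05964
n = 0.4173 / 0.05964 = 7.00 ≈ 7 → MgSO4·7H2O

MgSO4·7H2O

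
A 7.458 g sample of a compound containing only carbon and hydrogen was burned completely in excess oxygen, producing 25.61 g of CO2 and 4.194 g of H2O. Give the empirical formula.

mol C = 25.61 / 44.01 = 0.5819; mass C = 0.5819 × 12.01 = 6.989 g
mol H = 2 × (4.194 / 18.02) = 0.4655; mass H = 0.4655 × 1.008 = 0.4692 g
Ratios (÷ 0.4655): C 1.250, H 1.000
Scaling by 4: C 5.00, H 4.00 → C5H4

C5H4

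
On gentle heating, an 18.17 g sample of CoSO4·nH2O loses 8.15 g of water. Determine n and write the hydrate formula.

CoSO4·7H2O

Mass of anhydrous CoSO4 = 18.17 − 8.15 = 10.02 g
mol H2O = 8.15 / 18.02 = 0.4523
Molar mass of CoSO4 = 155.00 g/mol → mol CoSO4 = 10.02 / 155.00 = 0.06465
n = 0.4523 / 0.06465 = 7.00 ≈ 7 → CoSO4·7H2O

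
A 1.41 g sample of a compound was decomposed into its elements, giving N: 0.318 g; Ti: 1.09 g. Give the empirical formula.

Moles — N: 0.318 / 14.01 = 0.0227 mol; Ti: 1.09 / 47.87 = 0.02277 mol
Smallest is N at 0.0227 mol; normalising gives N 1.000, Ti 1.003
Ratio ≈ 1:1, so the empirical formula is NTi

NTi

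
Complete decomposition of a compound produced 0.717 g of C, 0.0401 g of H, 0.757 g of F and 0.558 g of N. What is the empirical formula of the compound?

C3H2F2N2

C: 0.717 g ÷ 12.01 g/mol = 0.0597 mol
H: 0.0401 g ÷ 1.008 g/mol = 0.03978 mol
F: 0.757 g ÷ 19.00 g/mol = 0.03984 mol
N: 0.558 g ÷ 14.01 g/mol = 0.03983 mol
Divide by the smallest (0.03978 mol H): C 1.501, H 1.000, F 1.002, N 1.001
Scaling by 2: C 3.00, H 2.00, F 2.00, N 2.00 → C3H2F2N2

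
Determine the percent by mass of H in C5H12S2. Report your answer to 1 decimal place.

Molar mass = 5(12.01) + 12(1.008) + 2(32.07) = 136.286 g/mol
Mass of H per mole = 12 × 1.008 = 12.096 g
% H = 12.096 / 136.286 × 100 = 8.9%

8.9%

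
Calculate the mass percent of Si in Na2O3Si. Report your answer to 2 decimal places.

Molar mass = 2(22.99) + 3(16.00) + 1(28.09) = 122.070 g/mol
Mass of Si per mole = 1 × 28.09 = 28.090 g
% Si = 28.090 / 122.070 × 100 = 23.01%

23.01%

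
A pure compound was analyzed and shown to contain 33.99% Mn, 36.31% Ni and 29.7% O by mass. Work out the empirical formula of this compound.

Assume 100 g: 33.99 g Mn, 36.31 g Ni, 29.7 g O.
n(Mn) = 33.99/54.94 = 0.6187, n(Ni) = 36.31/58.69 = 0.6187, n(O) = 29.7/16.00 = 1.856
Smallest is Ni at 0.6187 mol; normalising gives Mn 1.000, Ni 1.000, O 3.000
≈ 1:1:3 → MnNiO3

MnNiO3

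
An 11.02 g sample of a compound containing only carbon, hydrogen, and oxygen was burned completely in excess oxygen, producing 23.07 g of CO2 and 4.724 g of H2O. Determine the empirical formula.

C2H2O

mol C = 23.07 / 44.01 = 0.5242; mass C = 0.5242 × 12.01 = 6.296 g
mol H = 2 × (4.724 / 18.02) = 0.5243; mass H = 0.5243 × 1.008 = 0.5285 g
mass O = 11.02 − (6.824) = 4.196 g → mol O = 0.2622
Smallest is O at 0.2622 mol; normalising gives C 1.999, H 1.999, O 1.000
Ratio ≈ 2:2:1, so the empirical formula is C2H2O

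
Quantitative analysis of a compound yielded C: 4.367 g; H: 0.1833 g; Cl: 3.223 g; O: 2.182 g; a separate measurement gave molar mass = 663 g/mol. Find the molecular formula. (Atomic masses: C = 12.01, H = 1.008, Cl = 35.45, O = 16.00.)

C24H12Cl6O9

Moles — C: 4.367 / 12.01 = 0.3636 mol; H: 0.1833 / 1.008 = 0.1818 mol; Cl: 3.223 / 35.45 = 0.09092 mol; O: 2.182 / 16.00 = 0.1364 mol
Divide by the smallest (0.09092 mol Cl): C 3.999, H 2.000, Cl 1.000, O 1.500
Multiply by 2: C 8.00, H 4.00, Cl 2.00, O 3.00 → C8H4Cl2O3
Empirical-formula mass = 219.01 g/mol
n = 663 / 219.01 = 3.03 ≈ 3
Molecular formula = (C8H4Cl2O3)×3 = C24H12Cl6O9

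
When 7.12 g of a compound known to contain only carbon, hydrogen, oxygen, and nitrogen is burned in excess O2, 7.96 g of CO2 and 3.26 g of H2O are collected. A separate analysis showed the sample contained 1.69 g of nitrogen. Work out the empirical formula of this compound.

mol C = 7.96 / 44.01 = 0.1809; mass C = 0.1809 × 12.01 = 2.172 g
mol H = 2 × (3.26 / 18.02) = 0.3618; mass H = 0.3618 × 1.008 = 0.3647 g
mol N = 1.69 / 14.01 = 0.1206
mass O = 7.12 − (4.227) = 2.893 g → mol O = 0.1808
Ratios (÷ 0.1206): C 1.499, H 2.999, N 1.000, O 1.499
Scaling by 2: C 3.00, H 6.00, N 2.00, O 3.00 → C3H6N2O3

C3H6N2O3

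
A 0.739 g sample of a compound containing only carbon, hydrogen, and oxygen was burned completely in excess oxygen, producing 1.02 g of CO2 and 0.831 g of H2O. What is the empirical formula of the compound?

CH4O

mol C = 1.02 / 44.01 = 0.02318; mass C = 0.02318 × 12.01 = 0.2784 g
mol H = 2 × (0.831 / 18.02) = 0.09223; mass H = 0.09223 × 1.008 = 0.09297 g
mass O = 0.739 − (0.3713) = 0.3677 g → mol O = 0.02298
Ratios (÷ 0.02298): C 1.009, H 4.014, O 1.000
→ CH4O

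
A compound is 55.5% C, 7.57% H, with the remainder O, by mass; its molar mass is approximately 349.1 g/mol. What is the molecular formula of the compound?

Assume 100 g: 55.5 g C, 7.57 g H, 36.93 g O.
Moles — C: 55.5 / 12.01 = 4.621 mol; H: 7.57 / 1.008 = 7.51 mol; O: 36.93 / 16.00 = 2.308 mol
Divide by the smallest (2.308 mol O): C 2.002, H 3.254, O 1.000
Multiply by 4: C 8.01, H 13.01, O 4.00 → C8H13O4
Empirical-formula mass = 173.18 g/mol
n = 349.1 / 173.18 = 2.02 ≈ 2
Molecular formula = (C8H13O4)×2 = C16H26O8

C16H26O8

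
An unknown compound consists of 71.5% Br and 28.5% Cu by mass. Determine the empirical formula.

Assume 100 g: 71.5 g Br, 28.5 g Cu.
Moles — Br: 71.5 / 79.90 = 0.8949 mol; Cu: 28.5 / 63.55 = 0.4485 mol
Smallest is Cu at 0.4485 mol; normalising gives Br 1.995, Cu 1.000
Ratio ≈ 2:1, so the empirical formula is Br2Cu

Br2Cu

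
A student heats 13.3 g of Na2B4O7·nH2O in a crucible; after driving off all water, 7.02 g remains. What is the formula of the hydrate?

Mass of water lost = 13.3 − 7.02 = 6.28 g → 6.28 / 18.02 = 0.3485 mol H2O
Molar mass of Na2B4O7 = 201.22 g/mol → mol Na2B4O7 = 7.02 / 201.22 = 0.03489
n = 0.3485 / 0.03489 = 9.99 ≈ 10 → Na2B4O7·10H2O

Na2B4O7·10H2O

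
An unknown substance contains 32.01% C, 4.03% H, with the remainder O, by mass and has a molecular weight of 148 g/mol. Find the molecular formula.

Assume 100 g: 32.01 g C, 4.03 g H, 63.96 g O.
n(C) = 32.01/12.01 = 2.665, n(H) = 4.03/1.008 = 3.998, n(O) = 63.96/16.00 = 3.998
Ratios (÷ 2.665): C 1.000, H 1.500, O 1.500
×2: C 2.00, H 3.00, O 3.00 → C2H3O3
Empirical-formula mass = 75.04 g/mol
n = 148 / 75.04 = 1.97 ≈ 2
Molecular formula = (C2H3O3)×2 = C4H6O6

C4H6O6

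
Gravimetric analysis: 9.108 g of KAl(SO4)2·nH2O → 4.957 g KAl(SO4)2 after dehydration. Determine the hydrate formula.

Mass of water lost = 9.108 − 4.957 = 4.151 g → 4.151 / 18.02 = 0.2304 mol H2O
Molar mass of KAl(SO4)2 = 258.22 g/mol → mol KAl(SO4)2 = 4.957 / 258.22 = 0.0192
n = 0.2304 / 0.0192 = 12.00 ≈ 12 → KAl(SO4)2·12H2O

KAl(SO4)2·12H2O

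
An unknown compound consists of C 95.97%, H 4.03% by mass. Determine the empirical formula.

Assume 100 g: 95.97 g C, 4.03 g H.
Moles — C: 95.97 / 12.01 = 7.991 mol; H: 4.03 / 1.008 = 3.998 mol
Smallest is H at 3.998 mol; normalising gives C 1.999, H 1.000
→ C2H

C2H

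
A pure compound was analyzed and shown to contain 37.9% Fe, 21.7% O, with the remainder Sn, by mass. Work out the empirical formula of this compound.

Fe2O4Sn

Assume 100 g: 37.9 g Fe, 21.7 g O, 40.4 g Sn.
Moles — Fe: 37.9 / 55.85 = 0.6786 mol; O: 21.7 / 16.00 = 1.356 mol; Sn: 40.4 / 118.71 = 0.3403 mol
Smallest is Sn at 0.3403 mol; normalising gives Fe 1.994, O 3.985, Sn 1.000
Ratio ≈ 2:4:1, so the empirical formula is Fe2O4Sn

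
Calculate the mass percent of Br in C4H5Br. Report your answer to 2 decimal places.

Molar mass = 4(12.01) + 5(1.008) + 1(79.90) = 132.980 g/mol
Mass of Br per mole = 1 × 79.90 = 79.900 g
% Br = 79.900 / 132.980 × 100 = 60.08%

60.08%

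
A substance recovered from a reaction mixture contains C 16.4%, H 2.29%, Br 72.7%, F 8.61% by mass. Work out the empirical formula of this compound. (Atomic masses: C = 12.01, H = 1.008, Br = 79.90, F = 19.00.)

C3H5Br2F

Assume 100 g: 16.4 g C, 2.29 g H, 72.7 g Br, 8.61 g F.
C: 16.4 g ÷ 12.01 g/mol = 1.366 mol
H: 2.29 g ÷ 1.008 g/mol = 2.272 mol
Br: 72.7 g ÷ 79.90 g/mol = 0.9099 mol
F: 8.61 g ÷ 19.00 g/mol = 0.4532 mol
Divide by the smallest (0.4532 mol F): C 3.013, H 5.013, Br 2.008, F 1.000
≈ 3:5:2:1 → C3H5Br2F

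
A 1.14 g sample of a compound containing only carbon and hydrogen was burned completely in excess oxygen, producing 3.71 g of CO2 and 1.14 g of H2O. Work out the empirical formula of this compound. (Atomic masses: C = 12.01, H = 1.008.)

mol C = 3.71 / 44.01 = 0.08430; mass C = 0.08430 × 12.01 = 1.012 g
mol H = 2 × (1.14 / 18.02) = 0.1265; mass H = 0.1265 × 1.008 = 0.1275 g
Divide by the smallest (0.0843 mol C): C 1.000, H 1.501
×2: C 2.00, H 3.00 → C2H3

C2H3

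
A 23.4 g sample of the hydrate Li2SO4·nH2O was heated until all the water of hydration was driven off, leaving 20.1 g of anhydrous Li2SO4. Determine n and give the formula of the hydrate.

Li2SO4·H2O

Mass of water lost = 23.4 − 20.1 = 3.3 g → 3.3 / 18.02 = 0.1831 mol H2O
Molar mass of Li2SO4 = 109.95 g/mol → mol Li2SO4 = 20.1 / 109.95 = 0.1828
n = 0.1831 / 0.1828 = 1.00 ≈ 1 → Li2SO4·H2O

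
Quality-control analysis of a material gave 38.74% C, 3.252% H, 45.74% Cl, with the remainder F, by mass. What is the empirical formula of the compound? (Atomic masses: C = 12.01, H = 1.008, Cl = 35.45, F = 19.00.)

C5H5Cl2F

Assume 100 g: 38.74 g C, 3.252 g H, 45.74 g Cl, 12.268 g F.
C: 38.74 g ÷ 12.01 g/mol = 3.226 mol
H: 3.252 g ÷ 1.008 g/mol = 3.226 mol
Cl: 45.74 g ÷ 35.45 g/mol = 1.29 mol
F: 12.268 g ÷ 19.00 g/mol = 0.6457 mol
Divide by the smallest (0.6457 mol F): C 4.996, H 4.997, Cl 1.998, F 1.000
≈ 5:5:2:1 → C5H5Cl2F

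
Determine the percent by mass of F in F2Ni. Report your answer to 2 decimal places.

39.30%

Molar mass = 2(19.00) + 1(58.69) = 96.690 g/mol
Mass of F per mole = 2 × 19.00 = 38.000 g
% F = 38.000 / 96.690 × 100 = 39.30%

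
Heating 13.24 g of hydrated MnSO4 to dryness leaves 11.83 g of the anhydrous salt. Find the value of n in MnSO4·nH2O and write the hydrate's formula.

MnSO4·H2O

Mass of water lost = 13.24 − 11.83 = 1.41 g → 1.41 / 18.02 = 0.07825 mol H2O
Molar mass of MnSO4 = 151.01 g/mol → mol MnSO4 = 11.83 / 151.01 = 0.07834
n = 0.07825 / 0.07834 = 1.00 ≈ 1 → MnSO4·H2O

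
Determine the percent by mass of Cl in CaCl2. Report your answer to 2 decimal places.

63.89%

Molar mass = 1(40.08) + 2(35.45) = 110.980 g/mol
Mass of Cl per mole = 2 × 35.45 = 70.900 g
% Cl = 70.900 / 110.980 × 100 = 63.89%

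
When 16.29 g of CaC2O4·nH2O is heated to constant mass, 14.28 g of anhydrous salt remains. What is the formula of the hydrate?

Mass of water lost = 16.29 − 14.28 = 2.01 g → 2.01 / 18.02 = 0.1115 mol H2O
Molar mass of CaC2O4 = 128.10 g/mol → mol CaC2O4 = 14.28 / 128.10 = 0.1115
n = 0.1115 / 0.1115 = 1.00 ≈ 1 → CaC2O4·H2O

CaC2O4·H2O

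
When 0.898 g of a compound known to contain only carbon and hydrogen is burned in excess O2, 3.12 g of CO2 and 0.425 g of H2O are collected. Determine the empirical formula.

C3H2

mol C = 3.12 / 44.01 = 0.07089; mass C = 0.07089 × 12.01 = 0.8514 g
mol H = 2 × (0.425 / 18.02) = 0.04717; mass H = 0.04717 × 1.008 = 0.04755 g
Smallest is H at 0.04717 mol; normalising gives C 1.503, H 1.000
Multiply by 2: C 3.01, H 2.00 → C3H2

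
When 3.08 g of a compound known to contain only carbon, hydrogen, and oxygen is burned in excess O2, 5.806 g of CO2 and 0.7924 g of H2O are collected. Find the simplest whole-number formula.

mol C = 5.806 / 44.01 = 0.1319; mass C = 0.1319 × 12.01 = 1.584 g
mol H = 2 × (0.7924 / 18.02) = 0.08795; mass H = 0.08795 × 1.008 = 0.08865 g
mass O = 3.08 − (1.673) = 1.407 g → mol O = 0.08793
Smallest is O at 0.08793 mol; normalising gives C 1.500, H 1.000, O 1.000
×2: C 3.00, H 2.00, O 2.00 → C3H2O2

C3H2O2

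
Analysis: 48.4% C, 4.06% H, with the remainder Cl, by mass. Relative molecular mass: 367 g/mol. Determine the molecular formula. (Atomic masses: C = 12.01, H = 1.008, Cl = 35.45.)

C15H15Cl5

Assume 100 g: 48.4 g C, 4.06 g H, 47.54 g Cl.
C: 48.4 g ÷ 12.01 g/mol = 4.03 mol
H: 4.06 g ÷ 1.008 g/mol = 4.028 mol
Cl: 47.54 g ÷ 35.45 g/mol = 1.341 mol
Smallest is Cl at 1.341 mol; normalising gives C 3.005, H 3.003, Cl 1.000
≈ 3:3:1 → C3H3Cl
Empirical-formula mass = 74.50 g/mol
n = 367 / 74.50 = 4.93 ≈ 5
Molecular formula = (C3H3Cl)×5 = C15H15Cl5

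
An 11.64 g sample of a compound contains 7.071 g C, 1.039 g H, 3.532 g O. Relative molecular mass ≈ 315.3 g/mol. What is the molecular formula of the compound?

Moles — C: 7.071 / 12.01 = 0.5888 mol; H: 1.039 / 1.008 = 1.031 mol; O: 3.532 / 16.00 = 0.2208 mol
Ratios (÷ 0.2208): C 2.667, H 4.669, O 1.000
Multiply by 3: C 8.00, H 14.01, O 3.00 → C8H14O3
Empirical-formula mass = 158.19 g/mol
n = 315.3 / 158.19 = 1.99 ≈ 2
Molecular formula = (C8H14O3)×2 = C16H28O6

C16H28O6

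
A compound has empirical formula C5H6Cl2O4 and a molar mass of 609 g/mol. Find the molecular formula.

Empirical-formula mass = 201.00 g/mol
n = 609 / 201.00 = 3.03 ≈ 3
Molecular formula = (C5H6Cl2O4)3 = C15H18Cl6O12

C15H18Cl6O12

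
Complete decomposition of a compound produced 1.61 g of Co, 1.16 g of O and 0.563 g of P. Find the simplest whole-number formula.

n(Co) = 1.61/58.93 = 0.02732, n(O) = 1.16/16.00 = 0.0725, n(P) = 0.563/30.97 = 0.01818
Smallest is P at 0.01818 mol; normalising gives Co 1.503, O 3.988, P 1.000
Scaling by 2: Co 3.01, O 7.98, P 2.00 → Co3O8P2

Co3O8P2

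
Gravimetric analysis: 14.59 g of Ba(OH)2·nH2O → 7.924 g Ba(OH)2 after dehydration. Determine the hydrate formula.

Mass of water lost = 14.59 − 7.924 = 6.666 g → 6.666 / 18.02 = 0.3699 mol H2O
Molar mass of Ba(OH)2 = 171.35 g/mol → mol Ba(OH)2 = 7.924 / 171.35 = 0.04625
n = 0.3699 / 0.04625 = 8.00 ≈ 8 → Ba(OH)2·8H2O

Ba(OH)2·8H2O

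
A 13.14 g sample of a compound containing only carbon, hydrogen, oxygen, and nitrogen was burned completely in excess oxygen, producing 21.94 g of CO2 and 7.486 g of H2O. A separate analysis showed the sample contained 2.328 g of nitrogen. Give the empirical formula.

mol C = 21.94 / 44.01 = 0.4985; mass C = 0.4985 × 12.01 = 5.987 g
mol H = 2 × (7.486 / 18.02) = 0.8309; mass H = 0.8309 × 1.008 = 0.8375 g
mol N = 2.328 / 14.01 = 0.1662
mass O = 13.14 − (9.153) = 3.987 g → mol O = 0.2492
Smallest is N at 0.1662 mol; normalising gives C 3.000, H 5.000, N 1.000, O 1.500
Multiply by 2: C 6.00, H 10.00, N 2.00, O 3.00 → C6H10N2O3

C6H10N2O3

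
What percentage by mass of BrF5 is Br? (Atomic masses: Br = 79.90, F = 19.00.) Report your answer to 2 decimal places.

45.68%

Molar mass = 1(79.90) + 5(19.00) = 174.900 g/mol
Mass of Br per mole = 1 × 79.90 = 79.900 g
% Br = 79.900 / 174.900 × 100 = 45.68%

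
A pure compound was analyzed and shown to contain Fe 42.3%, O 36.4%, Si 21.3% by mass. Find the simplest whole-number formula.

FeO3Si

Assume 100 g: 42.3 g Fe, 36.4 g O, 21.3 g Si.
Moles — Fe: 42.3 / 55.85 = 0.7574 mol; O: 36.4 / 16.00 = 2.275 mol; Si: 21.3 / 28.09 = 0.7583 mol
Divide by the smallest (0.7574 mol Fe): Fe 1.000, O 3.004, Si 1.001
→ FeO3Si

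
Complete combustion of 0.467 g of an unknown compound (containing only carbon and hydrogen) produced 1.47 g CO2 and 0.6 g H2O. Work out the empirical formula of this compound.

CH2

mol C = 1.47 / 44.01 = 0.03340; mass C = 0.03340 × 12.01 = 0.4012 g
mol H = 2 × (0.6 / 18.02) = 0.06659; mass H = 0.06659 × 1.008 = 0.06713 g
Ratios (÷ 0.0334): C 1.000, H 1.994
≈ 1:2 → CH2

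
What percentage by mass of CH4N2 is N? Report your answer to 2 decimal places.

63.59%

Molar mass = 1(12.01) + 4(1.008) + 2(14.01) = 44.062 g/mol
Mass of N per mole = 2 × 14.01 = 28.020 g
% N = 28.020 / 44.062 × 100 = 63.59%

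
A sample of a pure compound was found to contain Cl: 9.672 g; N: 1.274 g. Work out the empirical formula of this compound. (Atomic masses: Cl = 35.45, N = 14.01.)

Moles — Cl: 9.672 / 35.45 = 0.2728 mol; N: 1.274 / 14.01 = 0.09094 mol
Ratios (÷ 0.09094): Cl 3.000, N 1.000
→ Cl3N

Cl3N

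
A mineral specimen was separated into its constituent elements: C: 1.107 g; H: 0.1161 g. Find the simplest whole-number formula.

C4H5

n(C) = 1.107/12.01 = 0.09217, n(H) = 0.1161/1.008 = 0.1152
Smallest is C at 0.09217 mol; normalising gives C 1.000, H 1.250
Multiply by 4: C 4.00, H 5.00 → C4H5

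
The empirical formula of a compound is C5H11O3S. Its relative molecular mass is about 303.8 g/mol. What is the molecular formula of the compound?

C10H22O6S2

Empirical-formula mass = 151.21 g/mol
n = 303.8 / 151.21 = 2.01 ≈ 2
Molecular formula = (C5H11O3S)2 = C10H22O6S2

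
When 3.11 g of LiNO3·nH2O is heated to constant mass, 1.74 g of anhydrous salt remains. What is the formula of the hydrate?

Mass of water lost = 3.11 − 1.74 = 1.37 g → 1.37 / 18.02 = 0.07603 mol H2O
Molar mass of LiNO3 = 68.95 g/mol → mol LiNO3 = 1.74 / 68.95 = 0.02524
n = 0.07603 / 0.02524 = 3.01 ≈ 3 → LiNO3·3H2O

LiNO3·3H2O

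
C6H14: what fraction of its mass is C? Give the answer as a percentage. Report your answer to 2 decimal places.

83.62%

Molar mass = 6(12.01) + 14(1.008) = 86.172 g/mol
Mass of C per mole = 6 × 12.01 = 72.060 g
% C = 72.060 / 86.172 × 100 = 83.62%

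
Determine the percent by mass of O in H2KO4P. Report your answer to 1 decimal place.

47.0%

Molar mass = 2(1.008) + 1(39.10) + 4(16.00) + 1(30.97) = 136.086 g/mol
Mass of O per mole = 4 × 16.00 = 64.000 g
% O = 64.000 / 136.086 × 100 = 47.0%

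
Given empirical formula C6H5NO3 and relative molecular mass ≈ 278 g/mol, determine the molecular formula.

Empirical-formula mass = 139.11 g/mol
n = 278 / 139.11 = 2.00 ≈ 2
Molecular formula = (C6H5NO3)2 = C12H10N2O6

C12H10N2O6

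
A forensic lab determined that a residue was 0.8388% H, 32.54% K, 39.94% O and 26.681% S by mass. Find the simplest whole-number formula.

Assume 100 g: 0.8388 g H, 32.54 g K, 39.94 g O, 26.681 g S.
H: 0.8388 g ÷ 1.008 g/mol = 0.8321 mol
K: 32.54 g ÷ 39.10 g/mol = 0.8322 mol
O: 39.94 g ÷ 16.00 g/mol = 2.496 mol
S: 26.681 g ÷ 32.07 g/mol = 0.832 mol
Smallest is S at 0.832 mol; normalising gives H 1.000, K 1.000, O 3.000, S 1.000
≈ 1:1:3:1 → HKO3S

HKO3S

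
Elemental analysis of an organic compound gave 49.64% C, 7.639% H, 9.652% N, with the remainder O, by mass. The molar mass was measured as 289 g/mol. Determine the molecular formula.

Assume 100 g: 49.64 g C, 7.639 g H, 9.652 g N, 33.069 g O.
n(C) = 49.64/12.01 = 4.133, n(H) = 7.639/1.008 = 7.578, n(N) = 9.652/14.01 = 0.6889, n(O) = 33.069/16.00 = 2.067
Divide by the smallest (0.6889 mol N): C 5.999, H 11.000, N 1.000, O 3.000
≈ 6:11:1:3 → C6H11NO3
Empirical-formula mass = 145.16 g/mol
n = 289 / 145.16 = 1.99 ≈ 2
Molecular formula = (C6H11NO3)×2 = C12H22N2O6

C12H22N2O6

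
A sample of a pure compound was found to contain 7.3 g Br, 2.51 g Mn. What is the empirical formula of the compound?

Moles — Br: 7.3 / 79.90 = 0.09136 mol; Mn: 2.51 / 54.94 = 0.04569 mol
Ratios (÷ 0.04569): Br 2.000, Mn 1.000
→ Br2Mn

Br2Mn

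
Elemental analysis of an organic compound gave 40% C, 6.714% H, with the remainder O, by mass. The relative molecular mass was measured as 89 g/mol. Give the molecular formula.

C3H6O3

Assume 100 g: 40 g C, 6.714 g H, 53.286 g O.
Moles — C: 40 / 12.01 = 3.331 mol; H: 6.714 / 1.008 = 6.661 mol; O: 53.286 / 16.00 = 3.33 mol
Ratios (÷ 3.33): C 1.000, H 2.000, O 1.000
≈ 1:2:1 → CH2O
Empirical-formula mass = 30.03 g/mol
n = 89 / 30.03 = 2.96 ≈ 3
Molecular formula = (CH2O)×3 = C3H6O3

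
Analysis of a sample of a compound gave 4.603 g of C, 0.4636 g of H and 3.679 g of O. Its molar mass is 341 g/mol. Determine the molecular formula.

C15H18O9

n(C) = 4.603/12.01 = 0.3833, n(H) = 0.4636/1.008 = 0.4599, n(O) = 3.679/16.00 = 0.2299
Smallest is O at 0.2299 mol; normalising gives C 1.667, H 2.000, O 1.000
×3: C 5.00, H 6.00, O 3.00 → C5H6O3
Empirical-formula mass = 114.10 g/mol
n = 341 / 114.10 = 2.99 ≈ 3
Molecular formula = (C5H6O3)×3 = C15H18O9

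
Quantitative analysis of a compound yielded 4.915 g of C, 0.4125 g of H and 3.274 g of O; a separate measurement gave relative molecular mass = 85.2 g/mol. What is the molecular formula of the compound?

C4H4O2

C: 4.915 g ÷ 12.01 g/mol = 0.4092 mol
H: 0.4125 g ÷ 1.008 g/mol = 0.4092 mol
O: 3.274 g ÷ 16.00 g/mol = 0.2046 mol
Divide by the smallest (0.2046 mol O): C 2.000, H 2.000, O 1.000
≈ 2:2:1 → C2H2O
Empirical-formula mass = 42.04 g/mol
n = 85.2 / 42.04 = 2.03 ≈ 2
Molecular formula = (C2H2O)×2 = C4H4O2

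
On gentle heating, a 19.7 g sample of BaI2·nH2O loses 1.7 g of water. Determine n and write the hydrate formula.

BaI2·2H2O

Mass of anhydrous BaI2 = 19.7 − 1.7 = 18 g
mol H2O = 1.7 / 18.02 = 0.09434
Molar mass of BaI2 = 391.13 g/mol → mol BaI2 = 18 / 391.13 = 0.04602
n = 0.09434 / 0.04602 = 2.05 ≈ 2 → BaI2·2H2O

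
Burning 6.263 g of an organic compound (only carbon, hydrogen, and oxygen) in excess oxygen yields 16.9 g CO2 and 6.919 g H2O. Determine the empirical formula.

C7H14O

mol C = 16.9 / 44.01 = 0.3840; mass C = 0.3840 × 12.01 = 4.612 g
mol H = 2 × (6.919 / 18.02) = 0.7679; mass H = 0.7679 × 1.008 = 0.7741 g
mass O = 6.263 − (5.386) = 0.8770 g → mol O = 0.05482
Smallest is O at 0.05482 mol; normalising gives C 7.005, H 14.009, O 1.000
≈ 7:14:1 → C7H14O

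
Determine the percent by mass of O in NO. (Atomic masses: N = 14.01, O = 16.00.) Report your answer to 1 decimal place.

53.3%

Molar mass = 1(14.01) + 1(16.00) = 30.010 g/mol
Mass of O per mole = 1 × 16.00 = 16.000 g
% O = 16.000 / 30.010 × 100 = 53.3%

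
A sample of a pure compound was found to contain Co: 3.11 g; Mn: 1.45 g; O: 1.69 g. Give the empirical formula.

Co2MnO4

n(Co) = 3.11/58.93 = 0.05277, n(Mn) = 1.45/54.94 = 0.02639, n(O) = 1.69/16.00 = 0.1056
Ratios (÷ 0.02639): Co 2.000, Mn 1.000, O 4.002
Ratio ≈ 2:1:4, so the empirical formula is Co2MnO4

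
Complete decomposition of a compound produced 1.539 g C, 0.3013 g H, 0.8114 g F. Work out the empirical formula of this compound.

C3H7F

Moles — C: 1.539 / 12.01 = 0.1281 mol; H: 0.3013 / 1.008 = 0.2989 mol; F: 0.8114 / 19.00 = 0.04271 mol
Smallest is F at 0.04271 mol; normalising gives C 3.001, H 6.999, F 1.000
≈ 3:7:1 → C3H7F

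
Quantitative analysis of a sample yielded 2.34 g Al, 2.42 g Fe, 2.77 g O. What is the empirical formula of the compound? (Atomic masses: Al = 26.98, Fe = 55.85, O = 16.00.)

n(Al) = 2.34/26.98 = 0.08673, n(Fe) = 2.42/55.85 = 0.04333, n(O) = 2.77/16.00 = 0.1731
Divide by the smallest (0.04333 mol Fe): Al 2.002, Fe 1.000, O 3.995
≈ 2:1:4 → Al2FeO4

Al2FeO4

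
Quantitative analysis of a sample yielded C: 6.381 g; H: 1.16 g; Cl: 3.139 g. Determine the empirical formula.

C6H13Cl

n(C) = 6.381/12.01 = 0.5313, n(H) = 1.16/1.008 = 1.151, n(Cl) = 3.139/35.45 = 0.08855
Ratios (÷ 0.08855): C 6.000, H 12.996, Cl 1.000
≈ 6:13:1 → C6H13Cl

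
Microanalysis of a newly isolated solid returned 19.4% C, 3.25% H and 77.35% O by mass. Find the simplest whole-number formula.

Assume 100 g: 19.4 g C, 3.25 g H, 77.35 g O.
C: 19.4 g ÷ 12.01 g/mol = 1.615 mol
H: 3.25 g ÷ 1.008 g/mol = 3.224 mol
O: 77.35 g ÷ 16.00 g/mol = 4.834 mol
Ratios (÷ 1.615): C 1.000, H 1.996, O 2.993
≈ 1:2:3 → CH2O3

CH2O3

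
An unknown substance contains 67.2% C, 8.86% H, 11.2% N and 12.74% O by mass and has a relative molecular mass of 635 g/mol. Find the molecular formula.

C35H55N5O5

Assume 100 g: 67.2 g C, 8.86 g H, 11.2 g N, 12.74 g O.
n(C) = 67.2/12.01 = 5.595, n(H) = 8.86/1.008 = 8.79, n(N) = 11.2/14.01 = 0.7994, n(O) = 12.74/16.00 = 0.7963
Smallest is O at 0.7963 mol; normalising gives C 7.027, H 11.039, N 1.004, O 1.000
→ C7H11NO
Empirical-formula mass = 125.17 g/mol
n = 635 / 125.17 = 5.07 ≈ 5
Molecular formula = (C7H11NO)×5 = C35H55N5O5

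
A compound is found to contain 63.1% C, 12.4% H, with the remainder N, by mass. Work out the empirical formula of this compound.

Assume 100 g: 63.1 g C, 12.4 g H, 24.5 g N.
Moles — C: 63.1 / 12.01 = 5.254 mol; H: 12.4 / 1.008 = 12.3 mol; N: 24.5 / 14.01 = 1.749 mol
Smallest is N at 1.749 mol; normalising gives C 3.004, H 7.034, N 1.000
Ratio ≈ 3:7:1, so the empirical formula is C3H7N

C3H7N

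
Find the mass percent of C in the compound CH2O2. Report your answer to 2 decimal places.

Molar mass = 1(12.01) + 2(1.008) + 2(16.00) = 46.026 g/mol
Mass of C per mole = 1 × 12.01 = 12.010 g
% C = 12.010 / 46.026 × 100 = 26.09%

26.09%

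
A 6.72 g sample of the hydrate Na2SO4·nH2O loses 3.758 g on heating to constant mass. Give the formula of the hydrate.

Na2SO4·10H2O

Mass of anhydrous Na2SO4 = 6.72 − 3.758 = 2.962 g
mol H2O = 3.758 / 18.02 = 0.2085
Molar mass of Na2SO4 = 142.05 g/mol → mol Na2SO4 = 2.962 / 142.05 = 0.02085
n = 0.2085 / 0.02085 = 10.00 ≈ 10 → Na2SO4·10H2O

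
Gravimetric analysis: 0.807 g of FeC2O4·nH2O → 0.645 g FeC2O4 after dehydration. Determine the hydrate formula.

Mass of water lost = 0.807 − 0.645 = 0.162 g → 0.162 / 18.02 = 0.00899 mol H2O
Molar mass of FeC2O4 = 143.87 g/mol → mol FeC2O4 = 0.645 / 143.87 = 0.004483
n = 0.00899 / 0.004483 = 2.01 ≈ 2 → FeC2O4·2H2O

FeC2O4·2H2O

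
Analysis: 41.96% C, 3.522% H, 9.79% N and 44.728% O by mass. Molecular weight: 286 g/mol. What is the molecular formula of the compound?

Assume 100 g: 41.96 g C, 3.522 g H, 9.79 g N, 44.728 g O.
Moles — C: 41.96 / 12.01 = 3.494 mol; H: 3.522 / 1.008 = 3.494 mol; N: 9.79 / 14.01 = 0.6988 mol; O: 44.728 / 16.00 = 2.796 mol
Smallest is N at 0.6988 mol; normalising gives C 5.000, H 5.000, N 1.000, O 4.001
Ratio ≈ 5:5:1:4, so the empirical formula is C5H5NO4
Empirical-formula mass = 143.10 g/mol
n = 286 / 143.10 = 2.00 ≈ 2
Molecular formula = (C5H5NO4)×2 = C10H10N2O8

C10H10N2O8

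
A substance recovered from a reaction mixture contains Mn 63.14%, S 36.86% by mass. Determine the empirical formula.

MnS

Assume 100 g: 63.14 g Mn, 36.86 g S.
Moles — Mn: 63.14 / 54.94 = 1.149 mol; S: 36.86 / 32.07 = 1.149 mol
Divide by the smallest (1.149 mol Mn): Mn 1.000, S 1.000
≈ 1:1 → MnS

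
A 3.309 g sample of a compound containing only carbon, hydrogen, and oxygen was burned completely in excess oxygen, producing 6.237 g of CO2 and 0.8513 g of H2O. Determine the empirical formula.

mol C = 6.237 / 44.01 = 0.1417; mass C = 0.1417 × 12.01 = 1.702 g
mol H = 2 × (0.8513 / 18.02) = 0.09448; mass H = 0.09448 × 1.008 = 0.09524 g
mass O = 3.309 − (1.797) = 1.512 g → mol O = 0.09448
Smallest is O at 0.09448 mol; normalising gives C 1.500, H 1.000, O 1.000
Scaling by 2: C 3.00, H 2.00, O 2.00 → C3H2O2

C3H2O2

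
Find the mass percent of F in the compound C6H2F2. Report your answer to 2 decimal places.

33.91%

Molar mass = 6(12.01) + 2(1.008) + 2(19.00) = 112.076 g/mol
Mass of F per mole = 2 × 19.00 = 38.000 g
% F = 38.000 / 112.076 × 100 = 33.91%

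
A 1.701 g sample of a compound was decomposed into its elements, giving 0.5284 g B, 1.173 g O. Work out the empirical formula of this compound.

Moles — B: 0.5284 / 10.81 = 0.04888 mol; O: 1.173 / 16.00 = 0.07331 mol
Ratios (÷ 0.04888): B 1.000, O 1.500
Scaling by 2: B 2.00, O 3.00 → B2O3

B2O3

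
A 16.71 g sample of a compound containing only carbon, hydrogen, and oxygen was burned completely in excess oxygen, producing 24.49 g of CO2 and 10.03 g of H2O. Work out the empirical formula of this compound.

mol C = 24.49 / 44.01 = 0.5565; mass C = 0.5565 × 12.01 = 6.683 g
mol H = 2 × (10.03 / 18.02) = 1.113; mass H = 1.113 × 1.008 = 1.122 g
mass O = 16.71 − (7.805) = 8.905 g → mol O = 0.5565
Divide by the smallest (0.5565 mol C): C 1.000, H 2.001, O 1.000
→ CH2O

CH2O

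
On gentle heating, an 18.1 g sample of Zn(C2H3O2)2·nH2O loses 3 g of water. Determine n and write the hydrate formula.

Mass of anhydrous Zn(C2H3O2)2 = 18.1 − 3 = 15.1 g
mol H2O = 3 / 18.02 = 0.1665
Molar mass of Zn(C2H3O2)2 = 183.47 g/mol → mol Zn(C2H3O2)2 = 15.1 / 183.47 = 0.0823
n = 0.1665 / 0.0823 = 2.02 ≈ 2 → Zn(C2H3O2)2·2H2O

Zn(C2H3O2)2·2H2O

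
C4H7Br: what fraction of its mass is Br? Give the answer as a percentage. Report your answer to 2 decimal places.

59.19%

Molar mass = 4(12.01) + 7(1.008) + 1(79.90) = 134.996 g/mol
Mass of Br per mole = 1 × 79.90 = 79.900 g
% Br = 79.900 / 134.996 × 100 = 59.19%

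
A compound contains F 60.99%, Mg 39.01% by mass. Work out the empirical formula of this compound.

F2Mg

Assume 100 g: 60.99 g F, 39.01 g Mg.
Moles — F: 60.99 / 19.00 = 3.21 mol; Mg: 39.01 / 24.31 = 1.605 mol
Smallest is Mg at 1.605 mol; normalising gives F 2.000, Mg 1.000
Ratio ≈ 2:1, so the empirical formula is F2Mg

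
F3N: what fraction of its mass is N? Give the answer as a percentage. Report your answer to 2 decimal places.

19.73%

Molar mass = 3(19.00) + 1(14.01) = 71.010 g/mol
Mass of N per mole = 1 × 14.01 = 14.010 g
% N = 14.010 / 71.010 × 100 = 19.73%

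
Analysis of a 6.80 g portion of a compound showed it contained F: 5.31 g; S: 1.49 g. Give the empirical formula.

Moles — F: 5.31 / 19.00 = 0.2795 mol; S: 1.49 / 32.07 = 0.04646 mol
Divide by the smallest (0.04646 mol S): F 6.015, S 1.000
→ F6S

F6S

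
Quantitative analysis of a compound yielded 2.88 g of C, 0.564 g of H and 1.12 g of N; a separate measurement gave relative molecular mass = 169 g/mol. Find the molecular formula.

n(C) = 2.88/12.01 = 0.2398, n(H) = 0.564/1.008 = 0.5595, n(N) = 1.12/14.01 = 0.07994
Ratios (÷ 0.07994): C 3.000, H 6.999, N 1.000
Ratio ≈ 3:7:1, so the empirical formula is C3H7N
Empirical-formula mass = 57.10 g/mol
n = 169 / 57.10 = 2.96 ≈ 3
Molecular formula = (C3H7N)×3 = C9H21N3

C9H21N3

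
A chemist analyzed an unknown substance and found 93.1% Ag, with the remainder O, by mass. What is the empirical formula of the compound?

Ag2O

Assume 100 g: 93.1 g Ag, 6.9 g O.
Ag: 93.1 g ÷ 107.87 g/mol = 0.8631 mol
O: 6.9 g ÷ 16.00 g/mol = 0.4313 mol
Divide by the smallest (0.4313 mol O): Ag 2.001, O 1.000
≈ 2:1 → Ag2O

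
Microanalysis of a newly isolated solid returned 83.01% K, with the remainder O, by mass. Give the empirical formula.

K2O

Assume 100 g: 83.01 g K, 16.99 g O.
K: 83.01 g ÷ 39.10 g/mol = 2.123 mol
O: 16.99 g ÷ 16.00 g/mol = 1.062 mol
Smallest is O at 1.062 mol; normalising gives K 1.999, O 1.000
Ratio ≈ 2:1, so the empirical formula is K2O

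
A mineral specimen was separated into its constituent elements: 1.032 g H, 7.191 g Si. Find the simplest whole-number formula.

H4Si

Moles — H: 1.032 / 1.008 = 1.024 mol; Si: 7.191 / 28.09 = 0.256 mol
Smallest is Si at 0.256 mol; normalising gives H 3.999, Si 1.000
Ratio ≈ 4:1, so the empirical formula is H4Si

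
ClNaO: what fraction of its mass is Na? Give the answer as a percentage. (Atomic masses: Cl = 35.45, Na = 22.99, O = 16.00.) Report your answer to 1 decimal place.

Molar mass = 1(35.45) + 1(22.99) + 1(16.00) = 74.440 g/mol
Mass of Na per mole = 1 × 22.99 = 22.990 g
% Na = 22.990 / 74.440 × 100 = 30.9%

30.9%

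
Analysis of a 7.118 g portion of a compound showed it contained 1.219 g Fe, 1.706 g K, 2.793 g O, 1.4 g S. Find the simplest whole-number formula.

FeK2O8S2

n(Fe) = 1.219/55.85 = 0.02183, n(K) = 1.706/39.10 = 0.04363, n(O) = 2.793/16.00 = 0.1746, n(S) = 1.4/32.07 = 0.04365
Smallest is Fe at 0.02183 mol; normalising gives Fe 1.000, K 1.999, O 7.998, S 2.000
≈ 1:2:8:2 → FeK2O8S2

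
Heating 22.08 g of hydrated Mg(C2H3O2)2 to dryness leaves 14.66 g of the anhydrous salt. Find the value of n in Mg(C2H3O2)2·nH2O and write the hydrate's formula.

Mass of water lost = 22.08 − 14.66 = 7.42 g → 7.42 / 18.02 = 0.4118 mol H2O
Molar mass of Mg(C2H3O2)2 = 142.40 g/mol → mol Mg(C2H3O2)2 = 14.66 / 142.40 = 0.103
n = 0.4118 / 0.103 = 4.00 ≈ 4 → Mg(C2H3O2)2·4H2O

Mg(C2H3O2)2·4H2O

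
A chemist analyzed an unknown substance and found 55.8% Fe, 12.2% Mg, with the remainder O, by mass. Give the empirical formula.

Assume 100 g: 55.8 g Fe, 12.2 g Mg, 32 g O.
Moles — Fe: 55.8 / 55.85 = 0.9991 mol; Mg: 12.2 / 24.31 = 0.5019 mol; O: 32 / 16.00 = 2 mol
Ratios (÷ 0.5019): Fe 1.991, Mg 1.000, O 3.985
→ Fe2MgO4

Fe2MgO4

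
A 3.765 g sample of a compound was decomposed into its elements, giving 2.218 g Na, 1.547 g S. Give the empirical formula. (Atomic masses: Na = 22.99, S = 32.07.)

n(Na) = 2.218/22.99 = 0.09648, n(S) = 1.547/32.07 = 0.04824
Smallest is S at 0.04824 mol; normalising gives Na 2.000, S 1.000
Ratio ≈ 2:1, so the empirical formula is Na2S

Na2S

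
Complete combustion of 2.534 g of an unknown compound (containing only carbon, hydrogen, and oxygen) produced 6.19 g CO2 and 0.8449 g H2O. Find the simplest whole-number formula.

mol C = 6.19 / 44.01 = 0.1406; mass C = 0.1406 × 12.01 = 1.689 g
mol H = 2 × (0.8449 / 18.02) = 0.09377; mass H = 0.09377 × 1.008 = 0.09452 g
mass O = 2.534 − (1.784) = 0.7503 g → mol O = 0.04689
Smallest is O at 0.04689 mol; normalising gives C 2.999, H 2.000, O 1.000
→ C3H2O

C3H2O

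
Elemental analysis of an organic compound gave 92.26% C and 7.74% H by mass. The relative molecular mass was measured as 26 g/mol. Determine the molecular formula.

Assume 100 g: 92.26 g C, 7.74 g H.
Moles — C: 92.26 / 12.01 = 7.682 mol; H: 7.74 / 1.008 = 7.679 mol
Ratios (÷ 7.679): C 1.000, H 1.000
→ CH
Empirical-formula mass = 13.02 g/mol
n = 26 / 13.02 = 2.00 ≈ 2
Molecular formula = (CH)×2 = C2H2

C2H2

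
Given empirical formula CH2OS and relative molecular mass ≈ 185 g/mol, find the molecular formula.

C3H6O3S3

Empirical-formula mass = 62.10 g/mol
n = 185 / 62.10 = 2.98 ≈ 3
Molecular formula = (CH2OS)3 = C3H6O3S3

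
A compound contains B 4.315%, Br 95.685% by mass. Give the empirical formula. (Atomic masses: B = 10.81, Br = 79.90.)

BBr3

Assume 100 g: 4.315 g B, 95.685 g Br.
n(B) = 4.315/10.81 = 0.3992, n(Br) = 95.685/79.90 = 1.198
Smallest is B at 0.3992 mol; normalising gives B 1.000, Br 3.000
≈ 1:3 → BBr3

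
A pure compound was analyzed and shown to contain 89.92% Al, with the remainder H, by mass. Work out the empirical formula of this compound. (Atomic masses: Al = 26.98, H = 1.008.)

AlH3

Assume 100 g: 89.92 g Al, 10.08 g H.
Al: 89.92 g ÷ 26.98 g/mol = 3.333 mol
H: 10.08 g ÷ 1.008 g/mol = 10 mol
Smallest is Al at 3.333 mol; normalising gives Al 1.000, H 3.000
≈ 1:3 → AlH3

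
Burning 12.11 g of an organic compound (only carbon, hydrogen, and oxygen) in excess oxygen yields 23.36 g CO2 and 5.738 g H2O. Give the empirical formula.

mol C = 23.36 / 44.01 = 0.5308; mass C = 0.5308 × 12.01 = 6.375 g
mol H = 2 × (5.738 / 18.02) = 0.6368; mass H = 0.6368 × 1.008 = 0.6419 g
mass O = 12.11 − (7.017) = 5.093 g → mol O = 0.3183
Smallest is O at 0.3183 mol; normalising gives C 1.667, H 2.001, O 1.000
Multiply by 3: C 5.00, H 6.00, O 3.00 → C5H6O3

C5H6O3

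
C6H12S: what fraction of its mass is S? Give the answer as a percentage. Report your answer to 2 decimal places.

27.59%

Molar mass = 6(12.01) + 12(1.008) + 1(32.07) = 116.226 g/mol
Mass of S per mole = 1 × 32.07 = 32.070 g
% S = 32.070 / 116.226 × 100 = 27.59%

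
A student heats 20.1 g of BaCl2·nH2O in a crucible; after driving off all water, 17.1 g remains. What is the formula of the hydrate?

Mass of water lost = 20.1 − 17.1 = 3 g → 3 / 18.02 = 0.1665 mol H2O
Molar mass of BaCl2 = 208.23 g/mol → mol BaCl2 = 17.1 / 208.23 = 0.08212
n = 0.1665 / 0.08212 = 2.03 ≈ 2 → BaCl2·2H2O

BaCl2·2H2O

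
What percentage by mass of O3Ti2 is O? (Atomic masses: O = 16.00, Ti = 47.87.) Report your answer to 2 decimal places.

Molar mass = 3(16.00) + 2(47.87) = 143.740 g/mol
Mass of O per mole = 3 × 16.00 = 48.000 g
% O = 48.000 / 143.740 × 100 = 33.39%

33.39%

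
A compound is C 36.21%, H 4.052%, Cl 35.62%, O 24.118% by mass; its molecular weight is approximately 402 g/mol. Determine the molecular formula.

C12H16Cl4O6

Assume 100 g: 36.21 g C, 4.052 g H, 35.62 g Cl, 24.118 g O.
n(C) = 36.21/12.01 = 3.015, n(H) = 4.052/1.008 = 4.02, n(Cl) = 35.62/35.45 = 1.005, n(O) = 24.118/16.00 = 1.507
Smallest is Cl at 1.005 mol; normalising gives C 3.001, H 4.001, Cl 1.000, O 1.500
×2: C 6.00, H 8.00, Cl 2.00, O 3.00 → C6H8Cl2O3
Empirical-formula mass = 199.02 g/mol
n = 402 / 199.02 = 2.02 ≈ 2
Molecular formula = (C6H8Cl2O3)×2 = C12H16Cl4O6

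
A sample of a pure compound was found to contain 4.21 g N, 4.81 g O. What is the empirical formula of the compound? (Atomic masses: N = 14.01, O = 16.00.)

Moles — N: 4.21 / 14.01 = 0.3005 mol; O: 4.81 / 16.00 = 0.3006 mol
Ratios (÷ 0.3005): N 1.000, O 1.000
→ NO

NO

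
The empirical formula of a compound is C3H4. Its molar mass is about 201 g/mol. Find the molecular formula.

C15H20

Empirical-formula mass = 40.06 g/mol
n = 201 / 40.06 = 5.02 ≈ 5
Molecular formula = (C3H4)5 = C15H20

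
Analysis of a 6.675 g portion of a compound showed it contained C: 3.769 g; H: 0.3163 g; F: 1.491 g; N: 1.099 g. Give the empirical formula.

n(C) = 3.769/12.01 = 0.3138, n(H) = 0.3163/1.008 = 0.3138, n(F) = 1.491/19.00 = 0.07847, n(N) = 1.099/14.01 = 0.07844
Smallest is N at 0.07844 mol; normalising gives C 4.001, H 4.000, F 1.000, N 1.000
≈ 4:4:1:1 → C4H4FN

C4H4FN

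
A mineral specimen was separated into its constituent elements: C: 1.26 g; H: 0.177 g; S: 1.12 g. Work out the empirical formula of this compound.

C3H5S

Moles — C: 1.26 / 12.01 = 0.1049 mol; H: 0.177 / 1.008 = 0.1756 mol; S: 1.12 / 32.07 = 0.03492 mol
Ratios (÷ 0.03492): C 3.004, H 5.028, S 1.000
Ratio ≈ 3:5:1, so the empirical formula is C3H5S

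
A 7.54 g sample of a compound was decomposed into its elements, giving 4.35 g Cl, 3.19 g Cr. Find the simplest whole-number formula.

Cl2Cr

Moles — Cl: 4.35 / 35.45 = 0.1227 mol; Cr: 3.19 / 52.00 = 0.06135 mol
Divide by the smallest (0.06135 mol Cr): Cl 2.000, Cr 1.000
Ratio ≈ 2:1, so the empirical formula is Cl2Cr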